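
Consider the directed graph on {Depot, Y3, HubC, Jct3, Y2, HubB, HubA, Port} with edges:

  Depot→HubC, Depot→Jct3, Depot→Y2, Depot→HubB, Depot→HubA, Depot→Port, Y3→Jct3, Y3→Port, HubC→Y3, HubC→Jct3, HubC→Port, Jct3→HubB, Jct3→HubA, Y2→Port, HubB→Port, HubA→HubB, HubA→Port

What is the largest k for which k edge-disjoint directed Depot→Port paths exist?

Assign every edge capacity 1; by Menger, the answer equals the max flow.
Path Depot→Port (+1); total 1.
Path Depot→HubC→Port (+1); total 2.
Path Depot→Y2→Port (+1); total 3.
Path Depot→HubB→Port (+1); total 4.
Path Depot→HubA→Port (+1); total 5.
No residual Depot→Port path; max flow = 5.
Certifying cut of size 5: {Depot→HubC, Depot→Port, Depot→Y2, HubA→Port, HubB→Port}.

5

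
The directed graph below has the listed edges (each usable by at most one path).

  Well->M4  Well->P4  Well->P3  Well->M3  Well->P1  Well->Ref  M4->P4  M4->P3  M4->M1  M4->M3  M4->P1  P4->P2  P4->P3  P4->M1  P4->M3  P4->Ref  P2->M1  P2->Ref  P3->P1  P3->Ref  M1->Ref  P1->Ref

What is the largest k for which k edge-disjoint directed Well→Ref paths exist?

Assign every edge capacity 1; by Menger, the answer equals the max flow.
Path Well→Ref (+1); total 1.
Path Well→P4→Ref (+1); total 2.
Path Well→P3→Ref (+1); total 3.
Path Well→P1→Ref (+1); total 4.
Path Well→M4→M1→Ref (+1); total 5.
No residual Well→Ref path; max flow = 5.
Certifying cut of size 5: {Well→M4, Well→P1, Well→P3, Well→P4, Well→Ref}.

5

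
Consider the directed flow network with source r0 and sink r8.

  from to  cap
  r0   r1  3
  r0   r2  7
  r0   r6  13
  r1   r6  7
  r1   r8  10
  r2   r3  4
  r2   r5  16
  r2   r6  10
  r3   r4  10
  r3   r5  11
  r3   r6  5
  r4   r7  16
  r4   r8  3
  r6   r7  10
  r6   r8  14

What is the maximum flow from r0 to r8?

20

Augment r0→r1→r8: bottleneck 3, flow now 3.
Augment r0→r6→r8: bottleneck 13, flow now 16.
Augment r0→r2→r6→r8: bottleneck 1, flow now 17.
Augment r0→r2→r3→r4→r8: bottleneck 3, flow now 20.
No augmenting path remains; maximum flow = 20.
In the residual graph, reachable from r0: {r0, r2, r3, r4, r5, r6, r7}.
Min-cut edges: r0→r1 (3), r4→r8 (3), r6→r8 (14); capacity 3 + 3 + 14 = 20.
This cut is saturated, so no flow can exceed 20.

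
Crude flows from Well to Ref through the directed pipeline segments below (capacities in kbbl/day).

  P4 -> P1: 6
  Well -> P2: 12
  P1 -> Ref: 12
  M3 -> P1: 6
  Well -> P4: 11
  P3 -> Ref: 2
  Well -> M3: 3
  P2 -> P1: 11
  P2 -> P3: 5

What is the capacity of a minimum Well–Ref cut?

Augment Well→P2→P3→Ref: bottleneck 2, flow now 2.
Augment Well→P2→P1→Ref: bottleneck 10, flow now 12.
Augment Well→P4→P1→Ref: bottleneck 2, flow now 14.
No augmenting path remains; maximum flow = 14.
By max-flow min-cut, the minimum cut capacity equals the max flow.
In the residual graph, reachable from Well: {Well, P2, P4, M3, P3, P1}.
Min-cut edges: P3→Ref (2), P1→Ref (12); capacity 2 + 12 = 14.

14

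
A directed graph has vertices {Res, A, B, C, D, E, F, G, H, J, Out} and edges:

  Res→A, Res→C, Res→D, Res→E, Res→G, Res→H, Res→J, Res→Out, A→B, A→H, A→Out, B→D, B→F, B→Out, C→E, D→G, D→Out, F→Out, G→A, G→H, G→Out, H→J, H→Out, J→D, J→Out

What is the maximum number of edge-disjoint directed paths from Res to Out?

Assign every edge capacity 1; by Menger, the answer equals the max flow.
Path Res→Out (+1); total 1.
Path Res→A→Out (+1); total 2.
Path Res→D→Out (+1); total 3.
Path Res→G→Out (+1); total 4.
Path Res→H→Out (+1); total 5.
Path Res→J→Out (+1); total 6.
No residual Res→Out path; max flow = 6.
Certifying cut of size 6: {Res→A, Res→D, Res→G, Res→H, Res→J, Res→Out}.

6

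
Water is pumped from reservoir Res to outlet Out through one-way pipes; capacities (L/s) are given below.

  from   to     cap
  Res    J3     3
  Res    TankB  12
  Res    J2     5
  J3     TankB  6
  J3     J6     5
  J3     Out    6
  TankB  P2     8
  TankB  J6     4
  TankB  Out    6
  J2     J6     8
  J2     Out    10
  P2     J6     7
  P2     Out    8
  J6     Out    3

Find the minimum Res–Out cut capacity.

Augment Res→J3→Out: bottleneck 3, flow now 3.
Augment Res→TankB→Out: bottleneck 6, flow now 9.
Augment Res→J2→Out: bottleneck 5, flow now 14.
Augment Res→TankB→P2→Out: bottleneck 6, flow now 20.
No augmenting path remains; maximum flow = 20.
By max-flow min-cut, the minimum cut capacity equals the max flow.
In the residual graph, reachable from Res: {Res}.
Min-cut edges: Res→J3 (3), Res→TankB (12), Res→J2 (5); capacity 3 + 12 + 5 = 20.

20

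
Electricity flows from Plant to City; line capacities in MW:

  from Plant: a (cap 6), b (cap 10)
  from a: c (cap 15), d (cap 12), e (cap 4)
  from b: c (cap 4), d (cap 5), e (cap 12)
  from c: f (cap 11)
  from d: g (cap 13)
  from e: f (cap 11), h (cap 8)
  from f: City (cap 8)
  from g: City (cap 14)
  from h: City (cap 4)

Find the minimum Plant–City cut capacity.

16

Augment Plant→a→c→f→City: bottleneck 6, flow now 6.
Augment Plant→b→c→f→City: bottleneck 2, flow now 8.
Augment Plant→b→d→g→City: bottleneck 5, flow now 13.
Augment Plant→b→e→h→City: bottleneck 3, flow now 16.
No augmenting path remains; maximum flow = 16.
By max-flow min-cut, the minimum cut capacity equals the max flow.
In the residual graph, reachable from Plant: {Plant}.
Min-cut edges: Plant→a (6), Plant→b (10); capacity 6 + 10 = 16.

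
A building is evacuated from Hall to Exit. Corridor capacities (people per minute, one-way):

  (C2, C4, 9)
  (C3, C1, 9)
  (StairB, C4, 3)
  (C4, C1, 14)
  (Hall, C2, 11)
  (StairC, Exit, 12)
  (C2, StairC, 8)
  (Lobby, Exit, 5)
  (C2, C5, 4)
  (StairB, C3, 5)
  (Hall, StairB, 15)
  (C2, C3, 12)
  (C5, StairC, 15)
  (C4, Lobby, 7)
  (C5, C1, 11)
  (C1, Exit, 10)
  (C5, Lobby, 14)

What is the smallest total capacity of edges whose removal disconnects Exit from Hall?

19

Augment Hall→C2→StairC→Exit: bottleneck 8, flow now 8.
Augment Hall→C2→C3→C1→Exit: bottleneck 3, flow now 11.
Augment Hall→StairB→C3→C1→Exit: bottleneck 5, flow now 16.
Augment Hall→StairB→C4→Lobby→Exit: bottleneck 3, flow now 19.
No augmenting path remains; maximum flow = 19.
By max-flow min-cut, the minimum cut capacity equals the max flow.
In the residual graph, reachable from Hall: {Hall, StairB}.
Min-cut edges: Hall→C2 (11), StairB→C3 (5), StairB→C4 (3); capacity 11 + 5 + 3 = 19.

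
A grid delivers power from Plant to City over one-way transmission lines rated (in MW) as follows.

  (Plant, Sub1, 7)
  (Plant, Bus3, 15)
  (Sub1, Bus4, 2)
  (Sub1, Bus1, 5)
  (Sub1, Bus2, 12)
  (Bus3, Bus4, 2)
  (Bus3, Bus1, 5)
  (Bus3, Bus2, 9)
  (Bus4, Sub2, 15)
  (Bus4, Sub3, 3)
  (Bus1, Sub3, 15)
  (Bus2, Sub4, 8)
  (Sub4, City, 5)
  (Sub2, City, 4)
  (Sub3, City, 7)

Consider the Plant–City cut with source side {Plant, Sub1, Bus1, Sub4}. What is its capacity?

Edges leaving {Plant, Sub1, Bus1, Sub4}: Plant→Bus3 (15), Sub1→Bus4 (2), Sub1→Bus2 (12), Bus1→Sub3 (15), Sub4→City (5).
Cut capacity = 15 + 2 + 12 + 15 + 5 = 49.

49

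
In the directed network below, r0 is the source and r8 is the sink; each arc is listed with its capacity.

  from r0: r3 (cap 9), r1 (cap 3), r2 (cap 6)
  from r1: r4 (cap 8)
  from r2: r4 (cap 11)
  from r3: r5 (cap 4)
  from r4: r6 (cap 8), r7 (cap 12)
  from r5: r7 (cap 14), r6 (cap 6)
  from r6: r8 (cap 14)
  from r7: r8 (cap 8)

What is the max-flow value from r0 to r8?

13

Augment r0→r1→r4→r6→r8: bottleneck 3, flow now 3.
Augment r0→r2→r4→r6→r8: bottleneck 5, flow now 8.
Augment r0→r2→r4→r7→r8: bottleneck 1, flow now 9.
Augment r0→r3→r5→r6→r8: bottleneck 4, flow now 13.
No augmenting path remains; maximum flow = 13.
In the residual graph, reachable from r0: {r0, r3}.
Min-cut edges: r0→r1 (3), r0→r2 (6), r3→r5 (4); capacity 3 + 6 + 4 = 13.
This cut is saturated, so no flow can exceed 13.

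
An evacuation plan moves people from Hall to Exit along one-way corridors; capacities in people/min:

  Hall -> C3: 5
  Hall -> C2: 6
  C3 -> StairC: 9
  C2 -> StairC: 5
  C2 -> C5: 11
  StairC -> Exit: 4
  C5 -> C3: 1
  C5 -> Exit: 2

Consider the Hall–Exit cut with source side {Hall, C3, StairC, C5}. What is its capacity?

Edges leaving {Hall, C3, StairC, C5}: Hall→C2 (6), StairC→Exit (4), C5→Exit (2).
Cut capacity = 6 + 4 + 2 = 12.

12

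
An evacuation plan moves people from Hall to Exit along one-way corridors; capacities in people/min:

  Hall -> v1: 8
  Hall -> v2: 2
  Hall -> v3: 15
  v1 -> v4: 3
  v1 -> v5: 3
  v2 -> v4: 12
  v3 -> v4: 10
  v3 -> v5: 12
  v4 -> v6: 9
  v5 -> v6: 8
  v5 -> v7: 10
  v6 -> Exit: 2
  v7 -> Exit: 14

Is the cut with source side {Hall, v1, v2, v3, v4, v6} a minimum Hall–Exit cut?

Given cut capacity: 3 + 12 + 2 = 17.
Augment Hall→v1→v4→v6→Exit: bottleneck 2, flow now 2.
Augment Hall→v1→v5→v7→Exit: bottleneck 3, flow now 5.
Augment Hall→v3→v5→v7→Exit: bottleneck 7, flow now 12.
No augmenting path remains; maximum flow = 12.
In the residual graph, reachable from Hall: {Hall, v1, v2, v3, v4, v5, v6}.
Min-cut edges: v5→v7 (10), v6→Exit (2); capacity 10 + 2 = 12.
Cut capacity 17 exceeds the max flow 12, so it is not minimum.

No — its capacity is 17, but the minimum cut has capacity 12.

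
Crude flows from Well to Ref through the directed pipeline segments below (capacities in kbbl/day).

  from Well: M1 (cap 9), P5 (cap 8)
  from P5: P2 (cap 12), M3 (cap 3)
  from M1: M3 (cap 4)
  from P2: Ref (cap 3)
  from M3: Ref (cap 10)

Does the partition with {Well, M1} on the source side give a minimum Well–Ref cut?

No — its capacity is 12, but the minimum cut has capacity 10.

Given cut capacity: 8 + 4 = 12.
Augment Well→P5→P2→Ref: bottleneck 3, flow now 3.
Augment Well→P5→M3→Ref: bottleneck 3, flow now 6.
Augment Well→M1→M3→Ref: bottleneck 4, flow now 10.
No augmenting path remains; maximum flow = 10.
In the residual graph, reachable from Well: {Well, P5, M1, P2}.
Min-cut edges: P5→M3 (3), M1→M3 (4), P2→Ref (3); capacity 3 + 4 + 3 = 10.
Cut capacity 12 exceeds the max flow 10, so it is not minimum.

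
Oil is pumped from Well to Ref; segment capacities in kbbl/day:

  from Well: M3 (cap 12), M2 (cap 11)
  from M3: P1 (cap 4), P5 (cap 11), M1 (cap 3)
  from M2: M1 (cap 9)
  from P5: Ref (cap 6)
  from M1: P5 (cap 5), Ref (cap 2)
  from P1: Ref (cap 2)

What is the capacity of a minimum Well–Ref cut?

10

Augment Well→M3→P5→Ref: bottleneck 6, flow now 6.
Augment Well→M3→M1→Ref: bottleneck 2, flow now 8.
Augment Well→M3→P1→Ref: bottleneck 2, flow now 10.
No augmenting path remains; maximum flow = 10.
By max-flow min-cut, the minimum cut capacity equals the max flow.
In the residual graph, reachable from Well: {Well, M3, M2, P5, M1, P1}.
Min-cut edges: P5→Ref (6), M1→Ref (2), P1→Ref (2); capacity 6 + 2 + 2 = 10.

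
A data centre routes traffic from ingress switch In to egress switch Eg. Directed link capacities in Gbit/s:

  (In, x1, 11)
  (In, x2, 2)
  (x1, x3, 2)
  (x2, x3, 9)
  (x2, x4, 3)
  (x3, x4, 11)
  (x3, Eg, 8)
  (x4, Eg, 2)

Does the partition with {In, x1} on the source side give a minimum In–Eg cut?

Yes — it is a minimum cut (capacity 4).

Given cut capacity: 2 + 2 = 4.
Augment In→x1→x3→Eg: bottleneck 2, flow now 2.
Augment In→x2→x3→Eg: bottleneck 2, flow now 4.
No augmenting path remains; maximum flow = 4.
Cut capacity 4 equals the max flow, so it is a minimum cut.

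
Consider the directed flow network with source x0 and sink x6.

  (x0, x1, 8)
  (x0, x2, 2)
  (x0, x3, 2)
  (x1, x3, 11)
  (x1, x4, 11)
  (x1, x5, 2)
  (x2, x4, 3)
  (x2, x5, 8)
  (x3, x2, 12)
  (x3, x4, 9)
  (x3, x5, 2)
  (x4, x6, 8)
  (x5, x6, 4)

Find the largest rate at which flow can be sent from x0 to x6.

12

Augment x0→x1→x4→x6: bottleneck 8, flow now 8.
Augment x0→x2→x5→x6: bottleneck 2, flow now 10.
Augment x0→x3→x5→x6: bottleneck 2, flow now 12.
No augmenting path remains; maximum flow = 12.
In the residual graph, reachable from x0: {x0}.
Min-cut edges: x0→x1 (8), x0→x2 (2), x0→x3 (2); capacity 8 + 2 + 2 = 12.
This cut is saturated, so no flow can exceed 12.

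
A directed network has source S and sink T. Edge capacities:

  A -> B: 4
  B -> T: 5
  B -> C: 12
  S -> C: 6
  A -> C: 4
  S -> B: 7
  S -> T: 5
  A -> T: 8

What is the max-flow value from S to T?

10

Augment S→T: bottleneck 5, flow now 5.
Augment S→B→T: bottleneck 5, flow now 10.
No augmenting path remains; maximum flow = 10.
In the residual graph, reachable from S: {S, B, C}.
Min-cut edges: S→T (5), B→T (5); capacity 5 + 5 = 10.
This cut is saturated, so no flow can exceed 10.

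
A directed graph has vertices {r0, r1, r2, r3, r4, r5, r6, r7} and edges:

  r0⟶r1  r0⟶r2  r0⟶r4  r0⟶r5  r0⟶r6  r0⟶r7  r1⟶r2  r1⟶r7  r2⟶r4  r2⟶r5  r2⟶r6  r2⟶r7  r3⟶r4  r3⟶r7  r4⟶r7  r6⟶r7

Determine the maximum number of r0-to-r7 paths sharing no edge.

Assign every edge capacity 1; by Menger, the answer equals the max flow.
Path r0→r7 (+1); total 1.
Path r0→r1→r7 (+1); total 2.
Path r0→r2→r7 (+1); total 3.
Path r0→r4→r7 (+1); total 4.
Path r0→r6→r7 (+1); total 5.
No residual r0→r7 path; max flow = 5.
Certifying cut of size 5: {r0→r1, r0→r2, r0→r4, r0→r6, r0→r7}.

5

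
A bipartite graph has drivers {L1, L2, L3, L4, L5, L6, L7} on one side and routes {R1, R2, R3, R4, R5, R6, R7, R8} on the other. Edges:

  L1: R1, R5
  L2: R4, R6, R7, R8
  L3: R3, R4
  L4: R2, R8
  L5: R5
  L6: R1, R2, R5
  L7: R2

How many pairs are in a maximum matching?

6

Unit-capacity flow: source→left, listed edges, right→sink; max matching = max flow.
Augmenting path L1→R1 (+1); matched 1.
Augmenting path L2→R4 (+1); matched 2.
Augmenting path L3→R3 (+1); matched 3.
Augmenting path L4→R2 (+1); matched 4.
Augmenting path L5→R5 (+1); matched 5.
Augmenting path L6→R2→L4→R8 (+1); matched 6.
No augmenting path remains; maximum matching = 6.
König certificate: {L2, L3, L4, R1, R2, R5} is a vertex cover of size 6 (every listed pair touches it), so no matching can be larger.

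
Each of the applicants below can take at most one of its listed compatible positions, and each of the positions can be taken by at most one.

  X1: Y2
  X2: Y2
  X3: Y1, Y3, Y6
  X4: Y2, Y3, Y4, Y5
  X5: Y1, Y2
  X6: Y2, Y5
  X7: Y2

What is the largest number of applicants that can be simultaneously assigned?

Unit-capacity flow: source→left, listed edges, right→sink; max matching = max flow.
Augmenting path X1→Y2 (+1); matched 1.
Augmenting path X3→Y1 (+1); matched 2.
Augmenting path X4→Y3 (+1); matched 3.
Augmenting path X6→Y5 (+1); matched 4.
Augmenting path X5→Y1→X3→Y6 (+1); matched 5.
No augmenting path remains; maximum matching = 5.
König certificate: {X3, X4, X5, X6, Y2} is a vertex cover of size 5 (every listed pair touches it), so no matching can be larger.

5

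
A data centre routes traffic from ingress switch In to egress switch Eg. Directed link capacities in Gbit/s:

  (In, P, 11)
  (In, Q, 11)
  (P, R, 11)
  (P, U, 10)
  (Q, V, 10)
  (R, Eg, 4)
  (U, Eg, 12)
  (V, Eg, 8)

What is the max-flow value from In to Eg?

19

Augment In→P→R→Eg: bottleneck 4, flow now 4.
Augment In→P→U→Eg: bottleneck 7, flow now 11.
Augment In→Q→V→Eg: bottleneck 8, flow now 19.
No augmenting path remains; maximum flow = 19.
In the residual graph, reachable from In: {In, Q, V}.
Min-cut edges: In→P (11), V→Eg (8); capacity 11 + 8 = 19.
This cut is saturated, so no flow can exceed 19.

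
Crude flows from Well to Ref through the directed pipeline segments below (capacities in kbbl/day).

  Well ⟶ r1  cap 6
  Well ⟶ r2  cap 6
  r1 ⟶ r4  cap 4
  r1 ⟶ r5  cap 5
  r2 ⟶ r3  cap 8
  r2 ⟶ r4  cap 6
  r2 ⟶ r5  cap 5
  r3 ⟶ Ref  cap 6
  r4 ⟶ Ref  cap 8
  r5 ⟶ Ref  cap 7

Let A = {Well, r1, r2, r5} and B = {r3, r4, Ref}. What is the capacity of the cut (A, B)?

Edges leaving {Well, r1, r2, r5}: r1→r4 (4), r2→r3 (8), r2→r4 (6), r5→Ref (7).
Cut capacity = 4 + 8 + 6 + 7 = 25.

25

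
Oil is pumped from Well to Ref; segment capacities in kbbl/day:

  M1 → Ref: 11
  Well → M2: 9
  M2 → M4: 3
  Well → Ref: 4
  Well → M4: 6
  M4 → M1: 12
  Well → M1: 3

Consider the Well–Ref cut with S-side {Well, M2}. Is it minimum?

Given cut capacity: 6 + 3 + 4 + 3 = 16.
Augment Well→Ref: bottleneck 4, flow now 4.
Augment Well→M1→Ref: bottleneck 3, flow now 7.
Augment Well→M4→M1→Ref: bottleneck 6, flow now 13.
Augment Well→M2→M4→M1→Ref: bottleneck 2, flow now 15.
No augmenting path remains; maximum flow = 15.
In the residual graph, reachable from Well: {Well, M2, M4, M1}.
Min-cut edges: Well→Ref (4), M1→Ref (11); capacity 4 + 11 = 15.
Cut capacity 16 exceeds the max flow 15, so it is not minimum.

No — its capacity is 16, but the minimum cut has capacity 15.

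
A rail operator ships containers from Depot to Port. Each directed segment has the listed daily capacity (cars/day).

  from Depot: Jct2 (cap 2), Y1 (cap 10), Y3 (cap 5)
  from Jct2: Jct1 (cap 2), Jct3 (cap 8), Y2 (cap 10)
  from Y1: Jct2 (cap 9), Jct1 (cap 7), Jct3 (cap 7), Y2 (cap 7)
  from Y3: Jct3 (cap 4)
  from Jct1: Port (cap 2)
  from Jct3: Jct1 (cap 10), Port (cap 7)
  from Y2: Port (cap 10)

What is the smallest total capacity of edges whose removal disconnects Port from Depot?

Augment Depot→Jct2→Jct1→Port: bottleneck 2, flow now 2.
Augment Depot→Y1→Jct3→Port: bottleneck 7, flow now 9.
Augment Depot→Y1→Y2→Port: bottleneck 3, flow now 12.
Augment Depot→Y3→Jct3→Y1→Y2→Port: bottleneck 4, flow now 16. (uses reverse residual edge)
No augmenting path remains; maximum flow = 16.
By max-flow min-cut, the minimum cut capacity equals the max flow.
In the residual graph, reachable from Depot: {Depot, Y3}.
Min-cut edges: Depot→Jct2 (2), Depot→Y1 (10), Y3→Jct3 (4); capacity 2 + 10 + 4 = 16.

16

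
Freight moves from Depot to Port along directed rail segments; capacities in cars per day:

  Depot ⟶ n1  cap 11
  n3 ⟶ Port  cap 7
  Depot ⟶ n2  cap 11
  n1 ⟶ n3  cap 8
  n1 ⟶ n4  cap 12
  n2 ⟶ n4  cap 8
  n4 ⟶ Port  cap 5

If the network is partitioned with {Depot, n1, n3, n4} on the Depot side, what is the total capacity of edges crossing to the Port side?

Edges leaving {Depot, n1, n3, n4}: Depot→n2 (11), n3→Port (7), n4→Port (5).
Cut capacity = 11 + 7 + 5 = 23.

23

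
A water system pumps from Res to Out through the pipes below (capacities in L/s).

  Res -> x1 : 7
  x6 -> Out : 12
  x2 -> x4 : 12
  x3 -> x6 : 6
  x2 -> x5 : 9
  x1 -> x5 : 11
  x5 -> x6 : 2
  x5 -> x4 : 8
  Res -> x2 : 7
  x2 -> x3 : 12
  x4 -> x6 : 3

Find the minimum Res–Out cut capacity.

11

Augment Res→x1→x5→x6→Out: bottleneck 2, flow now 2.
Augment Res→x2→x3→x6→Out: bottleneck 6, flow now 8.
Augment Res→x2→x4→x6→Out: bottleneck 1, flow now 9.
Augment Res→x1→x5→x4→x6→Out: bottleneck 2, flow now 11.
No augmenting path remains; maximum flow = 11.
By max-flow min-cut, the minimum cut capacity equals the max flow.
In the residual graph, reachable from Res: {Res, x1, x2, x3, x4, x5}.
Min-cut edges: x3→x6 (6), x4→x6 (3), x5→x6 (2); capacity 6 + 3 + 2 = 11.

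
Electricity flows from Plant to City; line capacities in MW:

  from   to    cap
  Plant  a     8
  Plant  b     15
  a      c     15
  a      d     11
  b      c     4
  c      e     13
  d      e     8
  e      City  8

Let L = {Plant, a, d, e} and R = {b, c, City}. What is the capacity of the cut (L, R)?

38

Edges leaving {Plant, a, d, e}: Plant→b (15), a→c (15), e→City (8).
Cut capacity = 15 + 15 + 8 = 38.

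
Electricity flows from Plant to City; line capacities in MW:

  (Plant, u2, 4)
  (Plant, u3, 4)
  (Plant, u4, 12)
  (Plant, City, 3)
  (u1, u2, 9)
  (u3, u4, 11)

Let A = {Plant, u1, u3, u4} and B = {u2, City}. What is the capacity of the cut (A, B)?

Edges leaving {Plant, u1, u3, u4}: Plant→u2 (4), Plant→City (3), u1→u2 (9).
Cut capacity = 4 + 3 + 9 = 16.

16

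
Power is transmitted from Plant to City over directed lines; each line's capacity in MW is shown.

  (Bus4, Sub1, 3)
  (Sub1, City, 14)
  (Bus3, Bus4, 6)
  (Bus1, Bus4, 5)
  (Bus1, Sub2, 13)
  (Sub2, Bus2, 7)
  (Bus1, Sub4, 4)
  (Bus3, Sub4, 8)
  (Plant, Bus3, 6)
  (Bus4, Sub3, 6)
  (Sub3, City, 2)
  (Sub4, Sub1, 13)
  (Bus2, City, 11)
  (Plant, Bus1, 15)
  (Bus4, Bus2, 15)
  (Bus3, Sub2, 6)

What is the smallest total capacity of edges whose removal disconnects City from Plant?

Augment Plant→Bus3→Sub4→Sub1→City: bottleneck 6, flow now 6.
Augment Plant→Bus1→Sub4→Sub1→City: bottleneck 4, flow now 10.
Augment Plant→Bus1→Bus4→Sub3→City: bottleneck 2, flow now 12.
Augment Plant→Bus1→Bus4→Sub1→City: bottleneck 3, flow now 15.
Augment Plant→Bus1→Sub2→Bus2→City: bottleneck 6, flow now 21.
No augmenting path remains; maximum flow = 21.
By max-flow min-cut, the minimum cut capacity equals the max flow.
In the residual graph, reachable from Plant: {Plant}.
Min-cut edges: Plant→Bus3 (6), Plant→Bus1 (15); capacity 6 + 15 = 21.

21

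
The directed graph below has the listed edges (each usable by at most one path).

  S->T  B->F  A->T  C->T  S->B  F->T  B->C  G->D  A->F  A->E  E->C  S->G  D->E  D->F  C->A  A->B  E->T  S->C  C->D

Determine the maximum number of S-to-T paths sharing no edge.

Assign every edge capacity 1; by Menger, the answer equals the max flow.
Path S→T (+1); total 1.
Path S→C→T (+1); total 2.
Path S→B→F→T (+1); total 3.
Path S→G→D→E→T (+1); total 4.
No residual S→T path; max flow = 4.
Certifying cut of size 4: {S→B, S→C, S→G, S→T}.

4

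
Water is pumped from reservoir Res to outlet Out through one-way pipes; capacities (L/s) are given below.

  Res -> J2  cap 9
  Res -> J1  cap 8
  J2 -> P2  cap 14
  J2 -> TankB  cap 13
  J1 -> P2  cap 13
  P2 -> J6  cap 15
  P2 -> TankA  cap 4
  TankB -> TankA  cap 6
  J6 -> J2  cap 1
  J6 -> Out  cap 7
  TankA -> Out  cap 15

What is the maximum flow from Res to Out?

Augment Res→J2→P2→J6→Out: bottleneck 7, flow now 7.
Augment Res→J2→P2→TankA→Out: bottleneck 2, flow now 9.
Augment Res→J1→P2→TankA→Out: bottleneck 2, flow now 11.
Augment Res→J1→P2→J2→TankB→TankA→Out: bottleneck 6, flow now 17. (uses reverse residual edge)
No augmenting path remains; maximum flow = 17.
In the residual graph, reachable from Res: {Res}.
Min-cut edges: Res→J2 (9), Res→J1 (8); capacity 9 + 8 = 17.
This cut is saturated, so no flow can exceed 17.

17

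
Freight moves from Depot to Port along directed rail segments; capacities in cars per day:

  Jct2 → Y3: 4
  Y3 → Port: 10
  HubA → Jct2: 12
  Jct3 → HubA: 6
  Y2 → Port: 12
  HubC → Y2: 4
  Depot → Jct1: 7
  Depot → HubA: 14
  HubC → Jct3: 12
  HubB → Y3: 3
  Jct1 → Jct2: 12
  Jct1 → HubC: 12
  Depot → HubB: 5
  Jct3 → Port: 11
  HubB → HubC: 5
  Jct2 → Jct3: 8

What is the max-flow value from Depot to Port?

Augment Depot→HubB→Y3→Port: bottleneck 3, flow now 3.
Augment Depot→HubB→HubC→Y2→Port: bottleneck 2, flow now 5.
Augment Depot→HubA→Jct2→Y3→Port: bottleneck 4, flow now 9.
Augment Depot→HubA→Jct2→Jct3→Port: bottleneck 8, flow now 17.
Augment Depot→Jct1→HubC→Y2→Port: bottleneck 2, flow now 19.
Augment Depot→Jct1→HubC→Jct3→Port: bottleneck 3, flow now 22.
No augmenting path remains; maximum flow = 22.
In the residual graph, reachable from Depot: {Depot, HubB, HubA, Jct1, Jct2, HubC, Jct3}.
Min-cut edges: HubB→Y3 (3), Jct2→Y3 (4), HubC→Y2 (4), Jct3→Port (11); capacity 3 + 4 + 4 + 11 = 22.
This cut is saturated, so no flow can exceed 22.

22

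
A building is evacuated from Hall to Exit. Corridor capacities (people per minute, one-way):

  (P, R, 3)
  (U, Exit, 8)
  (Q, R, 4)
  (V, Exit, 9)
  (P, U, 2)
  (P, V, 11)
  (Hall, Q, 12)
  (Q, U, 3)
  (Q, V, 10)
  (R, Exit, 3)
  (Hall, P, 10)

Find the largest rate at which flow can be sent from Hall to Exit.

17

Augment Hall→P→R→Exit: bottleneck 3, flow now 3.
Augment Hall→P→U→Exit: bottleneck 2, flow now 5.
Augment Hall→P→V→Exit: bottleneck 5, flow now 10.
Augment Hall→Q→U→Exit: bottleneck 3, flow now 13.
Augment Hall→Q→V→Exit: bottleneck 4, flow now 17.
No augmenting path remains; maximum flow = 17.
In the residual graph, reachable from Hall: {Hall, P, Q, R, V}.
Min-cut edges: P→U (2), Q→U (3), R→Exit (3), V→Exit (9); capacity 2 + 3 + 3 + 9 = 17.
This cut is saturated, so no flow can exceed 17.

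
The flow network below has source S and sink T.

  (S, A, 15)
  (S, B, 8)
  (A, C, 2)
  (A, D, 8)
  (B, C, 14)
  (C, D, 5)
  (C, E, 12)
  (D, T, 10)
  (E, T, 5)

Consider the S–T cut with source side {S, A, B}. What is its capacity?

Edges leaving {S, A, B}: A→C (2), A→D (8), B→C (14).
Cut capacity = 2 + 8 + 14 = 24.

24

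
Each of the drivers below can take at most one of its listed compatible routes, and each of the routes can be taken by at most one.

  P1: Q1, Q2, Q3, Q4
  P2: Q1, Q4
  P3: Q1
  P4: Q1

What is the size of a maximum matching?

Unit-capacity flow: source→left, listed edges, right→sink; max matching = max flow.
Augmenting path P1→Q1 (+1); matched 1.
Augmenting path P2→Q4 (+1); matched 2.
Augmenting path P3→Q1→P1→Q2 (+1); matched 3.
No augmenting path remains; maximum matching = 3.
König certificate: {P1, P2, Q1} is a vertex cover of size 3 (every listed pair touches it), so no matching can be larger.

3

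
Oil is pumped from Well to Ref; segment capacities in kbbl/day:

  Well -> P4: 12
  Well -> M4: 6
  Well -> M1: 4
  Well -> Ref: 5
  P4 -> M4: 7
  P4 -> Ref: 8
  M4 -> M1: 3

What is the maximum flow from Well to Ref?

Augment Well→Ref: bottleneck 5, flow now 5.
Augment Well→P4→Ref: bottleneck 8, flow now 13.
No augmenting path remains; maximum flow = 13.
In the residual graph, reachable from Well: {Well, P4, M4, M1}.
Min-cut edges: Well→Ref (5), P4→Ref (8); capacity 5 + 8 = 13.
This cut is saturated, so no flow can exceed 13.

13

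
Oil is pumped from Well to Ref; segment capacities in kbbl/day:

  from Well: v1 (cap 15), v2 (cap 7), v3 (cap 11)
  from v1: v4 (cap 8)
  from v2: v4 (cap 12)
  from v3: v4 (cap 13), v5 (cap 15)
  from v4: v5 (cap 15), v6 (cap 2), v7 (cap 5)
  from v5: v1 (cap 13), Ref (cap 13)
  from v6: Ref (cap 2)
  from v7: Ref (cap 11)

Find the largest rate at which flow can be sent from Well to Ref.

20

Augment Well→v3→v5→Ref: bottleneck 11, flow now 11.
Augment Well→v1→v4→v5→Ref: bottleneck 2, flow now 13.
Augment Well→v1→v4→v6→Ref: bottleneck 2, flow now 15.
Augment Well→v1→v4→v7→Ref: bottleneck 4, flow now 19.
Augment Well→v2→v4→v7→Ref: bottleneck 1, flow now 20.
No augmenting path remains; maximum flow = 20.
In the residual graph, reachable from Well: {Well, v1, v2, v3, v4, v5}.
Min-cut edges: v4→v6 (2), v4→v7 (5), v5→Ref (13); capacity 2 + 5 + 13 = 20.
This cut is saturated, so no flow can exceed 20.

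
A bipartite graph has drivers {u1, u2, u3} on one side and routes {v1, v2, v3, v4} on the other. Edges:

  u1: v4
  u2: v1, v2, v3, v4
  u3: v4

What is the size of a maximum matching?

Unit-capacity flow: source→left, listed edges, right→sink; max matching = max flow.
Augmenting path u1→v4 (+1); matched 1.
Augmenting path u2→v1 (+1); matched 2.
No augmenting path remains; maximum matching = 2.
König certificate: {u2, v4} is a vertex cover of size 2 (every listed pair touches it), so no matching can be larger.

2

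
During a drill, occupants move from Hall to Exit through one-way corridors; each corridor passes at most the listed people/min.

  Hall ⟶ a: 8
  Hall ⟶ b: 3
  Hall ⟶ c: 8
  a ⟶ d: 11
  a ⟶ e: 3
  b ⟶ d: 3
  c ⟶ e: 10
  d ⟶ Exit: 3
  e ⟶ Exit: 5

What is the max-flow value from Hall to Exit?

Augment Hall→a→d→Exit: bottleneck 3, flow now 3.
Augment Hall→a→e→Exit: bottleneck 3, flow now 6.
Augment Hall→c→e→Exit: bottleneck 2, flow now 8.
No augmenting path remains; maximum flow = 8.
In the residual graph, reachable from Hall: {Hall, a, b, c, d, e}.
Min-cut edges: d→Exit (3), e→Exit (5); capacity 3 + 5 = 8.
This cut is saturated, so no flow can exceed 8.

8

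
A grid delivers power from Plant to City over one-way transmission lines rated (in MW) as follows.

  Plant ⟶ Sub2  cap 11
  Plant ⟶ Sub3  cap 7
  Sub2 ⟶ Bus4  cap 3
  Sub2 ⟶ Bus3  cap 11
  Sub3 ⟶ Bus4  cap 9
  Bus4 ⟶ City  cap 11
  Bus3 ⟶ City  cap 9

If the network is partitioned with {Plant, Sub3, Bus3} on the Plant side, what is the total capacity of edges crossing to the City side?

29

Edges leaving {Plant, Sub3, Bus3}: Plant→Sub2 (11), Sub3→Bus4 (9), Bus3→City (9).
Cut capacity = 11 + 9 + 9 = 29.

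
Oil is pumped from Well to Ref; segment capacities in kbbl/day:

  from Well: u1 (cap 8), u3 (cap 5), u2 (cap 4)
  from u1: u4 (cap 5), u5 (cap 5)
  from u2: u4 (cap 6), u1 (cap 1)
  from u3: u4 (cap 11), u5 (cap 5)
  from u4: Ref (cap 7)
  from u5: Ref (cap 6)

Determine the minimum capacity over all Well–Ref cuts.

Augment Well→u1→u4→Ref: bottleneck 5, flow now 5.
Augment Well→u1→u5→Ref: bottleneck 3, flow now 8.
Augment Well→u2→u4→Ref: bottleneck 2, flow now 10.
Augment Well→u3→u5→Ref: bottleneck 3, flow now 13.
No augmenting path remains; maximum flow = 13.
By max-flow min-cut, the minimum cut capacity equals the max flow.
In the residual graph, reachable from Well: {Well, u1, u2, u3, u4, u5}.
Min-cut edges: u4→Ref (7), u5→Ref (6); capacity 7 + 6 = 13.

13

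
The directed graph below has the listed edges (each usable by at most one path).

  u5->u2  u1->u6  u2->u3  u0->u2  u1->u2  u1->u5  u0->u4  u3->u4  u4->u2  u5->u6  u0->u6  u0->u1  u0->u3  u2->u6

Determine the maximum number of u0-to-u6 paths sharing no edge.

3

Assign every edge capacity 1; by Menger, the answer equals the max flow.
Path u0→u6 (+1); total 1.
Path u0→u1→u6 (+1); total 2.
Path u0→u2→u6 (+1); total 3.
No residual u0→u6 path; max flow = 3.
Certifying cut of size 3: {u0→u1, u0→u6, u2→u6}.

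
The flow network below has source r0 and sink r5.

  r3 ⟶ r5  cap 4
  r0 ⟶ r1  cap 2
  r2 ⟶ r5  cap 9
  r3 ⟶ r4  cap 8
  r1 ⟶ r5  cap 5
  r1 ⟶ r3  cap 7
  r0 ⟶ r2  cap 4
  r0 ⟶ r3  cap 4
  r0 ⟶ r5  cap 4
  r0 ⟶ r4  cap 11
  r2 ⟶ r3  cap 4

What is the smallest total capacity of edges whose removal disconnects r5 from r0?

Augment r0→r5: bottleneck 4, flow now 4.
Augment r0→r1→r5: bottleneck 2, flow now 6.
Augment r0→r2→r5: bottleneck 4, flow now 10.
Augment r0→r3→r5: bottleneck 4, flow now 14.
No augmenting path remains; maximum flow = 14.
By max-flow min-cut, the minimum cut capacity equals the max flow.
In the residual graph, reachable from r0: {r0, r4}.
Min-cut edges: r0→r1 (2), r0→r2 (4), r0→r3 (4), r0→r5 (4); capacity 2 + 4 + 4 + 4 = 14.

14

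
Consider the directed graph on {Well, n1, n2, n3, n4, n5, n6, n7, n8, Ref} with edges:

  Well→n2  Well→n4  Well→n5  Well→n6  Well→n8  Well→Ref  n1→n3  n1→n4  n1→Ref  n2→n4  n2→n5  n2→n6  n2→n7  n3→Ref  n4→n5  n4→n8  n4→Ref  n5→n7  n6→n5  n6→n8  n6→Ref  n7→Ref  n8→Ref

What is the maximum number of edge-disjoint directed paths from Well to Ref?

Assign every edge capacity 1; by Menger, the answer equals the max flow.
Path Well→Ref (+1); total 1.
Path Well→n4→Ref (+1); total 2.
Path Well→n6→Ref (+1); total 3.
Path Well→n8→Ref (+1); total 4.
Path Well→n2→n7→Ref (+1); total 5.
No residual Well→Ref path; max flow = 5.
Certifying cut of size 5: {Well→Ref, n4→Ref, n6→Ref, n7→Ref, n8→Ref}.

5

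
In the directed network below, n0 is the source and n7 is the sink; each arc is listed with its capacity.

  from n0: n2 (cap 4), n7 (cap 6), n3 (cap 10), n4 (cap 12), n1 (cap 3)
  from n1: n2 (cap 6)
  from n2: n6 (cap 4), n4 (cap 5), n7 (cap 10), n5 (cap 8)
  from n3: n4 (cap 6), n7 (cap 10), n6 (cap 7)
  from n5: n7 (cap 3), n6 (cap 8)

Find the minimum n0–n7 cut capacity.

23

Augment n0→n7: bottleneck 6, flow now 6.
Augment n0→n2→n7: bottleneck 4, flow now 10.
Augment n0→n3→n7: bottleneck 10, flow now 20.
Augment n0→n1→n2→n7: bottleneck 3, flow now 23.
No augmenting path remains; maximum flow = 23.
By max-flow min-cut, the minimum cut capacity equals the max flow.
In the residual graph, reachable from n0: {n0, n4}.
Min-cut edges: n0→n1 (3), n0→n2 (4), n0→n3 (10), n0→n7 (6); capacity 3 + 4 + 10 + 6 = 23.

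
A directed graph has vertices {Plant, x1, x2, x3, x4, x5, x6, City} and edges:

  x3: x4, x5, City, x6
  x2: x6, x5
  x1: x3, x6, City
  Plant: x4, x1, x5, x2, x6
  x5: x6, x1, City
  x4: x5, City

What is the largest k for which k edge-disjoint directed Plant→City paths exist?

Assign every edge capacity 1; by Menger, the answer equals the max flow.
Path Plant→x1→City (+1); total 1.
Path Plant→x4→City (+1); total 2.
Path Plant→x5→City (+1); total 3.
Path Plant→x2→x5→x1→x3→City (+1); total 4.
No residual Plant→City path; max flow = 4.
Certifying cut of size 4: {Plant→x1, Plant→x2, Plant→x4, Plant→x5}.

4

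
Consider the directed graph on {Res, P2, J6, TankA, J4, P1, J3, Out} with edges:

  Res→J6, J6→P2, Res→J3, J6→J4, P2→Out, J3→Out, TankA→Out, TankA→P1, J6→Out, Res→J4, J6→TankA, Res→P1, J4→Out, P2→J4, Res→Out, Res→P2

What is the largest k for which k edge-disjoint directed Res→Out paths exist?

5

Assign every edge capacity 1; by Menger, the answer equals the max flow.
Path Res→Out (+1); total 1.
Path Res→P2→Out (+1); total 2.
Path Res→J6→Out (+1); total 3.
Path Res→J4→Out (+1); total 4.
Path Res→J3→Out (+1); total 5.
No residual Res→Out path; max flow = 5.
Certifying cut of size 5: {Res→J3, Res→J4, Res→J6, Res→Out, Res→P2}.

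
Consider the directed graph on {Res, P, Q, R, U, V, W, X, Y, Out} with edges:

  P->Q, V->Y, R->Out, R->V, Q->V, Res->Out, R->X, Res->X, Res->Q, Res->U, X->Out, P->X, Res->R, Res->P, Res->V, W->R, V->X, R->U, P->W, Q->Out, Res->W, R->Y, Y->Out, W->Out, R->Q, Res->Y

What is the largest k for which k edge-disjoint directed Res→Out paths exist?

Assign every edge capacity 1; by Menger, the answer equals the max flow.
Path Res→Out (+1); total 1.
Path Res→Q→Out (+1); total 2.
Path Res→R→Out (+1); total 3.
Path Res→W→Out (+1); total 4.
Path Res→X→Out (+1); total 5.
Path Res→Y→Out (+1); total 6.
No residual Res→Out path; max flow = 6.
Certifying cut of size 6: {Q→Out, R→Out, Res→Out, W→Out, X→Out, Y→Out}.

6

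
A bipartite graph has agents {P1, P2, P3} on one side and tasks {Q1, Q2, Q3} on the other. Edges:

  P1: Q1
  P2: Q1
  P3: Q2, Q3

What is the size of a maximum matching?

2

Unit-capacity flow: source→left, listed edges, right→sink; max matching = max flow.
Augmenting path P1→Q1 (+1); matched 1.
Augmenting path P3→Q2 (+1); matched 2.
No augmenting path remains; maximum matching = 2.
König certificate: {P3, Q1} is a vertex cover of size 2 (every listed pair touches it), so no matching can be larger.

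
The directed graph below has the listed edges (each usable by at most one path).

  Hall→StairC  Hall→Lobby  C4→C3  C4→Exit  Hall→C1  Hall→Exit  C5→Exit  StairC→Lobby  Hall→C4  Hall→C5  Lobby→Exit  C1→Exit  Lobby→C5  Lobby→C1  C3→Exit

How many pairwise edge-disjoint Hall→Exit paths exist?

5

Assign every edge capacity 1; by Menger, the answer equals the max flow.
Path Hall→Exit (+1); total 1.
Path Hall→C4→Exit (+1); total 2.
Path Hall→Lobby→Exit (+1); total 3.
Path Hall→C1→Exit (+1); total 4.
Path Hall→C5→Exit (+1); total 5.
No residual Hall→Exit path; max flow = 5.
Certifying cut of size 5: {C1→Exit, C5→Exit, Hall→C4, Hall→Exit, Lobby→Exit}.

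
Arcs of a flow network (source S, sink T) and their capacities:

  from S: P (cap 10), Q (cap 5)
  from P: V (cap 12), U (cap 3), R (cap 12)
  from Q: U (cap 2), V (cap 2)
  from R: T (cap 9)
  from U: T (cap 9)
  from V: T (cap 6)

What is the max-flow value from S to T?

Augment S→P→R→T: bottleneck 9, flow now 9.
Augment S→P→U→T: bottleneck 1, flow now 10.
Augment S→Q→U→T: bottleneck 2, flow now 12.
Augment S→Q→V→T: bottleneck 2, flow now 14.
No augmenting path remains; maximum flow = 14.
In the residual graph, reachable from S: {S, Q}.
Min-cut edges: S→P (10), Q→U (2), Q→V (2); capacity 10 + 2 + 2 = 14.
This cut is saturated, so no flow can exceed 14.

14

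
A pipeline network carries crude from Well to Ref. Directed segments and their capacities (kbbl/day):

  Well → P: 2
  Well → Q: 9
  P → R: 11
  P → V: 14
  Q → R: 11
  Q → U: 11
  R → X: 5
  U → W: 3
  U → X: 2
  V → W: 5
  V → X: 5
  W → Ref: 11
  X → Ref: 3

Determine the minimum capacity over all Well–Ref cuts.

8

Augment Well→P→R→X→Ref: bottleneck 2, flow now 2.
Augment Well→Q→R→X→Ref: bottleneck 1, flow now 3.
Augment Well→Q→U→W→Ref: bottleneck 3, flow now 6.
Augment Well→Q→R→P→V→W→Ref: bottleneck 2, flow now 8. (uses reverse residual edge)
No augmenting path remains; maximum flow = 8.
By max-flow min-cut, the minimum cut capacity equals the max flow.
In the residual graph, reachable from Well: {Well, Q, R, U, X}.
Min-cut edges: Well→P (2), U→W (3), X→Ref (3); capacity 2 + 3 + 3 = 8.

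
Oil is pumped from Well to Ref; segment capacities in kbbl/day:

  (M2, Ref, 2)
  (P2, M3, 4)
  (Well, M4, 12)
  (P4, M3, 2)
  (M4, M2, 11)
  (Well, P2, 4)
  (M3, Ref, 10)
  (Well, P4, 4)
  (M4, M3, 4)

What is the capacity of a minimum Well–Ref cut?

Augment Well→M4→M2→Ref: bottleneck 2, flow now 2.
Augment Well→M4→M3→Ref: bottleneck 4, flow now 6.
Augment Well→P4→M3→Ref: bottleneck 2, flow now 8.
Augment Well→P2→M3→Ref: bottleneck 4, flow now 12.
No augmenting path remains; maximum flow = 12.
By max-flow min-cut, the minimum cut capacity equals the max flow.
In the residual graph, reachable from Well: {Well, M4, P4, M2}.
Min-cut edges: Well→P2 (4), M4→M3 (4), P4→M3 (2), M2→Ref (2); capacity 4 + 4 + 2 + 2 = 12.

12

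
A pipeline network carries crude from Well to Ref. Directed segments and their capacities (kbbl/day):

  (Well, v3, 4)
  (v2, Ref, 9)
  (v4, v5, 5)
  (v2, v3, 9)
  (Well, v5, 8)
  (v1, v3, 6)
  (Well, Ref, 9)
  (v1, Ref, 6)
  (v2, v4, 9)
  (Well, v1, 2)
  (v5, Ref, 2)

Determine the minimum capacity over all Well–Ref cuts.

Augment Well→Ref: bottleneck 9, flow now 9.
Augment Well→v1→Ref: bottleneck 2, flow now 11.
Augment Well→v5→Ref: bottleneck 2, flow now 13.
No augmenting path remains; maximum flow = 13.
By max-flow min-cut, the minimum cut capacity equals the max flow.
In the residual graph, reachable from Well: {Well, v3, v5}.
Min-cut edges: Well→v1 (2), Well→Ref (9), v5→Ref (2); capacity 2 + 9 + 2 = 13.

13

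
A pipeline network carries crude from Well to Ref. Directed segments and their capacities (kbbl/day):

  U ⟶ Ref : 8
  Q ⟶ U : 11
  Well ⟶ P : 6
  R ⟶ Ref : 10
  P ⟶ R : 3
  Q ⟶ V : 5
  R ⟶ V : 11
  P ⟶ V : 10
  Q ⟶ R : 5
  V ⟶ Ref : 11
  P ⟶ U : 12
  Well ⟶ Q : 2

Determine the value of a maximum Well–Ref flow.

8

Augment Well→P→R→Ref: bottleneck 3, flow now 3.
Augment Well→P→U→Ref: bottleneck 3, flow now 6.
Augment Well→Q→R→Ref: bottleneck 2, flow now 8.
No augmenting path remains; maximum flow = 8.
In the residual graph, reachable from Well: {Well}.
Min-cut edges: Well→P (6), Well→Q (2); capacity 6 + 2 = 8.
This cut is saturated, so no flow can exceed 8.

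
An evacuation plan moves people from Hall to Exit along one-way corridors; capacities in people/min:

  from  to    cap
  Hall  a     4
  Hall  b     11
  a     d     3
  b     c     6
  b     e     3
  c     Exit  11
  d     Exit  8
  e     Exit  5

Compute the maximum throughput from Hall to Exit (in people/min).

12

Augment Hall→a→d→Exit: bottleneck 3, flow now 3.
Augment Hall→b→c→Exit: bottleneck 6, flow now 9.
Augment Hall→b→e→Exit: bottleneck 3, flow now 12.
No augmenting path remains; maximum flow = 12.
In the residual graph, reachable from Hall: {Hall, a, b}.
Min-cut edges: a→d (3), b→c (6), b→e (3); capacity 3 + 6 + 3 = 12.
This cut is saturated, so no flow can exceed 12.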